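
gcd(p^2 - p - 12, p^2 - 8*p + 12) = 1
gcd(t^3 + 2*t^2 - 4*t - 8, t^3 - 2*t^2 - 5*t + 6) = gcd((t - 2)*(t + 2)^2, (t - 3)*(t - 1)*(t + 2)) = t + 2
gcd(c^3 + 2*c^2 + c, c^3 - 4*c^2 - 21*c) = c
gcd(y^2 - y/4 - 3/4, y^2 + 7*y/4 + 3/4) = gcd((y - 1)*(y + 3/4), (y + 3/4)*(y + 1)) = y + 3/4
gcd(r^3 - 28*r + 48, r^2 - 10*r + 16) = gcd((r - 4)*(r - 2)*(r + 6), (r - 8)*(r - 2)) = r - 2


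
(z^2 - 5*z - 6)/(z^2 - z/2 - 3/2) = 2*(z - 6)/(2*z - 3)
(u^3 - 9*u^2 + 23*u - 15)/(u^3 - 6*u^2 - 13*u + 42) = (u^3 - 9*u^2 + 23*u - 15)/(u^3 - 6*u^2 - 13*u + 42)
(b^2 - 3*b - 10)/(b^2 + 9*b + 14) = (b - 5)/(b + 7)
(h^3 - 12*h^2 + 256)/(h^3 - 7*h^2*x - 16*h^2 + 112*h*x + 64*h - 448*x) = (-h - 4)/(-h + 7*x)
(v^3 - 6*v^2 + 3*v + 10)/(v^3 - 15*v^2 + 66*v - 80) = (v + 1)/(v - 8)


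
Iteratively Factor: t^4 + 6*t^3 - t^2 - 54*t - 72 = (t + 3)*(t^3 + 3*t^2 - 10*t - 24) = (t + 3)*(t + 4)*(t^2 - t - 6) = (t - 3)*(t + 3)*(t + 4)*(t + 2)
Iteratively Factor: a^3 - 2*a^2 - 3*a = (a + 1)*(a^2 - 3*a) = a*(a + 1)*(a - 3)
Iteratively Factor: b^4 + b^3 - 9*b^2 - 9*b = (b + 3)*(b^3 - 2*b^2 - 3*b) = b*(b + 3)*(b^2 - 2*b - 3) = b*(b + 1)*(b + 3)*(b - 3)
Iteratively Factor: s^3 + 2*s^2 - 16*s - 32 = (s + 4)*(s^2 - 2*s - 8) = (s - 4)*(s + 4)*(s + 2)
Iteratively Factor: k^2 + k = (k)*(k + 1)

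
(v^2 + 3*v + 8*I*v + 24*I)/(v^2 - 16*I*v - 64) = (v^2 + v*(3 + 8*I) + 24*I)/(v^2 - 16*I*v - 64)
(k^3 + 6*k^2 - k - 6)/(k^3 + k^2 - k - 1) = (k + 6)/(k + 1)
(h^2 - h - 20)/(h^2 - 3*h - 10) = (h + 4)/(h + 2)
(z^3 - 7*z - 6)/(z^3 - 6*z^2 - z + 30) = (z + 1)/(z - 5)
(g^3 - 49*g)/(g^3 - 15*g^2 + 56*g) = (g + 7)/(g - 8)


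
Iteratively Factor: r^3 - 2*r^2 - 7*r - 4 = (r + 1)*(r^2 - 3*r - 4) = (r + 1)^2*(r - 4)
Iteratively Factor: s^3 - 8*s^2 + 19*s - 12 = (s - 4)*(s^2 - 4*s + 3) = (s - 4)*(s - 1)*(s - 3)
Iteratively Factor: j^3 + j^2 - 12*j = (j + 4)*(j^2 - 3*j) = (j - 3)*(j + 4)*(j)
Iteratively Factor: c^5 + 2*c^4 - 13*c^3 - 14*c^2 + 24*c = (c + 2)*(c^4 - 13*c^2 + 12*c) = (c + 2)*(c + 4)*(c^3 - 4*c^2 + 3*c) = c*(c + 2)*(c + 4)*(c^2 - 4*c + 3) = c*(c - 3)*(c + 2)*(c + 4)*(c - 1)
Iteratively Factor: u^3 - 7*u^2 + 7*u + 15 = (u - 5)*(u^2 - 2*u - 3) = (u - 5)*(u + 1)*(u - 3)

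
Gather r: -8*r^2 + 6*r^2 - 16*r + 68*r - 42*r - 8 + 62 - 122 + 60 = -2*r^2 + 10*r - 8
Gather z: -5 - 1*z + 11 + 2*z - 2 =z + 4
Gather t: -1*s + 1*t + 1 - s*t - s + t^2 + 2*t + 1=-2*s + t^2 + t*(3 - s) + 2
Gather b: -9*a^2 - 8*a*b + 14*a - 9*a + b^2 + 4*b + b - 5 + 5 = -9*a^2 + 5*a + b^2 + b*(5 - 8*a)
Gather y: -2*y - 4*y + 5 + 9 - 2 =12 - 6*y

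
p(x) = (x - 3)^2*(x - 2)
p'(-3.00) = 96.00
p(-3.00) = -180.00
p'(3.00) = 0.00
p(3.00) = 0.00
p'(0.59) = 12.60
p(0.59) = -8.19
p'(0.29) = 16.61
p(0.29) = -12.56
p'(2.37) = -0.07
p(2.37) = 0.15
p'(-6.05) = 227.61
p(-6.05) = -659.32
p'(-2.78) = 88.67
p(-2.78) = -159.69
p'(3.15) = 0.37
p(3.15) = 0.03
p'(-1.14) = 43.14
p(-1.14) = -53.82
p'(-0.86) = 36.98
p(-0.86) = -42.61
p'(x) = (x - 3)^2 + (x - 2)*(2*x - 6) = (x - 3)*(3*x - 7)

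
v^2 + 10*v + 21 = (v + 3)*(v + 7)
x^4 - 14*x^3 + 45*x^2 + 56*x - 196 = (x - 7)^2*(x - 2)*(x + 2)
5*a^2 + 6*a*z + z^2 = (a + z)*(5*a + z)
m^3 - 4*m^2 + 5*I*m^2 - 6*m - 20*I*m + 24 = (m - 4)*(m + 2*I)*(m + 3*I)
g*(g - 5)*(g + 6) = g^3 + g^2 - 30*g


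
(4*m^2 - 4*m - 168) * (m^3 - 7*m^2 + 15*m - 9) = 4*m^5 - 32*m^4 - 80*m^3 + 1080*m^2 - 2484*m + 1512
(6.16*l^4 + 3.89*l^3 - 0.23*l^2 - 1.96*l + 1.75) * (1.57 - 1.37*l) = -8.4392*l^5 + 4.3419*l^4 + 6.4224*l^3 + 2.3241*l^2 - 5.4747*l + 2.7475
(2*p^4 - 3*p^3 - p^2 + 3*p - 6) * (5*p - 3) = 10*p^5 - 21*p^4 + 4*p^3 + 18*p^2 - 39*p + 18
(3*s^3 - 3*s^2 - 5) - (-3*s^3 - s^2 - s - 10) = 6*s^3 - 2*s^2 + s + 5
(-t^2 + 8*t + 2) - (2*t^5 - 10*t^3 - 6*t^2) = -2*t^5 + 10*t^3 + 5*t^2 + 8*t + 2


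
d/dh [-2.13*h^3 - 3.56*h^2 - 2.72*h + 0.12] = -6.39*h^2 - 7.12*h - 2.72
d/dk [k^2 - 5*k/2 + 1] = 2*k - 5/2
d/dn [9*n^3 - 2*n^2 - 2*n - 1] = 27*n^2 - 4*n - 2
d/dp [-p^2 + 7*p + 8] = 7 - 2*p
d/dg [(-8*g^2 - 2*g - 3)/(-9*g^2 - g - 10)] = (-10*g^2 + 106*g + 17)/(81*g^4 + 18*g^3 + 181*g^2 + 20*g + 100)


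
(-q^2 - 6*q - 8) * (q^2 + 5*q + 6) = -q^4 - 11*q^3 - 44*q^2 - 76*q - 48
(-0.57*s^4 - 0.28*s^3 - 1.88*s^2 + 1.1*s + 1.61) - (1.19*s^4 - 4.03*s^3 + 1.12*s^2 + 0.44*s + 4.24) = -1.76*s^4 + 3.75*s^3 - 3.0*s^2 + 0.66*s - 2.63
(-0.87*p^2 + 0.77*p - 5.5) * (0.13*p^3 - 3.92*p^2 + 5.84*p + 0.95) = -0.1131*p^5 + 3.5105*p^4 - 8.8142*p^3 + 25.2303*p^2 - 31.3885*p - 5.225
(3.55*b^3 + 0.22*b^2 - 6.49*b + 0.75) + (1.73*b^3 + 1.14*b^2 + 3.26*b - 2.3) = 5.28*b^3 + 1.36*b^2 - 3.23*b - 1.55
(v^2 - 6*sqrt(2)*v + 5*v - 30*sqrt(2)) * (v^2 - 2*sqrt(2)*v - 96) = v^4 - 8*sqrt(2)*v^3 + 5*v^3 - 72*v^2 - 40*sqrt(2)*v^2 - 360*v + 576*sqrt(2)*v + 2880*sqrt(2)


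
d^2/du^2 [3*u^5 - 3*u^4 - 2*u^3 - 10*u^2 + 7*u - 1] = 60*u^3 - 36*u^2 - 12*u - 20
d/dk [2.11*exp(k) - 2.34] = 2.11*exp(k)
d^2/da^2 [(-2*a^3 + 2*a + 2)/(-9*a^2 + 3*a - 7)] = 12*(-45*a^3 - 102*a^2 + 139*a + 11)/(729*a^6 - 729*a^5 + 1944*a^4 - 1161*a^3 + 1512*a^2 - 441*a + 343)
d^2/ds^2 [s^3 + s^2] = 6*s + 2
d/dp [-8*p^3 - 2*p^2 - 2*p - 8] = -24*p^2 - 4*p - 2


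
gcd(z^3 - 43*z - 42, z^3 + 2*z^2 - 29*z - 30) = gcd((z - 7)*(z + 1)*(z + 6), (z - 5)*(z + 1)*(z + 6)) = z^2 + 7*z + 6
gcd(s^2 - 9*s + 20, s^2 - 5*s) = s - 5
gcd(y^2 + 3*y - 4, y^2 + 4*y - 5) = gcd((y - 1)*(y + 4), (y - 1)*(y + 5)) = y - 1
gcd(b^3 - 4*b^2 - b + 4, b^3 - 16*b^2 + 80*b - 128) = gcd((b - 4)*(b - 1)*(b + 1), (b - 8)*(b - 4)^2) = b - 4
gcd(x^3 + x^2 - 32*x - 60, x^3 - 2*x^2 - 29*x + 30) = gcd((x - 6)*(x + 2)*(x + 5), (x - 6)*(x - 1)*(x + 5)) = x^2 - x - 30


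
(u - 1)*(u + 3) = u^2 + 2*u - 3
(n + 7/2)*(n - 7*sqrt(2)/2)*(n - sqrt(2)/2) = n^3 - 4*sqrt(2)*n^2 + 7*n^2/2 - 14*sqrt(2)*n + 7*n/2 + 49/4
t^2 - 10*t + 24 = (t - 6)*(t - 4)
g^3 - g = g*(g - 1)*(g + 1)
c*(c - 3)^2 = c^3 - 6*c^2 + 9*c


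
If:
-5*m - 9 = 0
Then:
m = -9/5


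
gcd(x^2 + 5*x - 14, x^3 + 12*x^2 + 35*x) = x + 7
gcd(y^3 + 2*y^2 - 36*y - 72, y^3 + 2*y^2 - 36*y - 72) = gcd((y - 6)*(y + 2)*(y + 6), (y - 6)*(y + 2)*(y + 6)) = y^3 + 2*y^2 - 36*y - 72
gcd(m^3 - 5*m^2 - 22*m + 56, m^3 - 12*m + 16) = m^2 + 2*m - 8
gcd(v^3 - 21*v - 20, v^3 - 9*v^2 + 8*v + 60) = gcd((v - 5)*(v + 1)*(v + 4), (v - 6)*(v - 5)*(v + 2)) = v - 5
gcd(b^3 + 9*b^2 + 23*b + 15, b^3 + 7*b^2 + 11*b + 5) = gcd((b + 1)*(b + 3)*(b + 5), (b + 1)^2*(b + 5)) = b^2 + 6*b + 5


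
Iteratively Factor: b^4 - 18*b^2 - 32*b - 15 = (b + 3)*(b^3 - 3*b^2 - 9*b - 5) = (b - 5)*(b + 3)*(b^2 + 2*b + 1) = (b - 5)*(b + 1)*(b + 3)*(b + 1)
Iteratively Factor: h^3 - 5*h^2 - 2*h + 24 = (h + 2)*(h^2 - 7*h + 12) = (h - 4)*(h + 2)*(h - 3)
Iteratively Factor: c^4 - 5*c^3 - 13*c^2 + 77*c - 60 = (c - 1)*(c^3 - 4*c^2 - 17*c + 60) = (c - 1)*(c + 4)*(c^2 - 8*c + 15) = (c - 3)*(c - 1)*(c + 4)*(c - 5)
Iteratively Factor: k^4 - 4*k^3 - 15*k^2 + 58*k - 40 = (k - 2)*(k^3 - 2*k^2 - 19*k + 20) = (k - 5)*(k - 2)*(k^2 + 3*k - 4) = (k - 5)*(k - 2)*(k + 4)*(k - 1)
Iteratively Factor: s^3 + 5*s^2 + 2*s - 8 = (s - 1)*(s^2 + 6*s + 8) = (s - 1)*(s + 2)*(s + 4)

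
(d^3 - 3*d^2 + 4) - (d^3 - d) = -3*d^2 + d + 4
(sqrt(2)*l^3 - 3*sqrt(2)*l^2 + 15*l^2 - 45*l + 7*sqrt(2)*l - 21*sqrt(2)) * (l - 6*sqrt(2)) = sqrt(2)*l^4 - 3*sqrt(2)*l^3 + 3*l^3 - 83*sqrt(2)*l^2 - 9*l^2 - 84*l + 249*sqrt(2)*l + 252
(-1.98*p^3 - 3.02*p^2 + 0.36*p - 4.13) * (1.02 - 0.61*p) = 1.2078*p^4 - 0.1774*p^3 - 3.3*p^2 + 2.8865*p - 4.2126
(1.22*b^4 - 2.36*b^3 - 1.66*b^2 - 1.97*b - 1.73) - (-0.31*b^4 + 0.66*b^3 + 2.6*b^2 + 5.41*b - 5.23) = 1.53*b^4 - 3.02*b^3 - 4.26*b^2 - 7.38*b + 3.5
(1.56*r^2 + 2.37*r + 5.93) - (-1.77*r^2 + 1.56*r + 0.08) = 3.33*r^2 + 0.81*r + 5.85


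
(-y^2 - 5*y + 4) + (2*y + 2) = -y^2 - 3*y + 6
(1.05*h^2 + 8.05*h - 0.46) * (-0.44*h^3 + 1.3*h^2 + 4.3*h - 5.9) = -0.462*h^5 - 2.177*h^4 + 15.1824*h^3 + 27.822*h^2 - 49.473*h + 2.714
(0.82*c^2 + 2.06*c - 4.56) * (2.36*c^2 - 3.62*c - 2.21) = 1.9352*c^4 + 1.8932*c^3 - 20.031*c^2 + 11.9546*c + 10.0776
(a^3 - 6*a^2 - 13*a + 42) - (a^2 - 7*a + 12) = a^3 - 7*a^2 - 6*a + 30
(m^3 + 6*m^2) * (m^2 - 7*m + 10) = m^5 - m^4 - 32*m^3 + 60*m^2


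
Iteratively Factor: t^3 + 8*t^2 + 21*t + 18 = (t + 3)*(t^2 + 5*t + 6) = (t + 3)^2*(t + 2)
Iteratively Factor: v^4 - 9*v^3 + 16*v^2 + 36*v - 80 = (v - 5)*(v^3 - 4*v^2 - 4*v + 16) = (v - 5)*(v + 2)*(v^2 - 6*v + 8) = (v - 5)*(v - 2)*(v + 2)*(v - 4)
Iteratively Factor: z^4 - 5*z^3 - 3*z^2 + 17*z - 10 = (z + 2)*(z^3 - 7*z^2 + 11*z - 5) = (z - 1)*(z + 2)*(z^2 - 6*z + 5) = (z - 1)^2*(z + 2)*(z - 5)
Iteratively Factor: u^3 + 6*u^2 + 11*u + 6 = (u + 3)*(u^2 + 3*u + 2) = (u + 1)*(u + 3)*(u + 2)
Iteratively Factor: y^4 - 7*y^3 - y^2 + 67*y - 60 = (y - 1)*(y^3 - 6*y^2 - 7*y + 60) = (y - 4)*(y - 1)*(y^2 - 2*y - 15) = (y - 4)*(y - 1)*(y + 3)*(y - 5)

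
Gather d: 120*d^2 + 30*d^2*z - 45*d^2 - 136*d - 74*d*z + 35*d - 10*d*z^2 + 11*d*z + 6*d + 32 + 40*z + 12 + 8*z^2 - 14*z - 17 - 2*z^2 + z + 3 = d^2*(30*z + 75) + d*(-10*z^2 - 63*z - 95) + 6*z^2 + 27*z + 30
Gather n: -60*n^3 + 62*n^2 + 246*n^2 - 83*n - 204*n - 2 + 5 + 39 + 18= -60*n^3 + 308*n^2 - 287*n + 60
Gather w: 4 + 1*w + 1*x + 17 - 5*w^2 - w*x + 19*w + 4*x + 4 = -5*w^2 + w*(20 - x) + 5*x + 25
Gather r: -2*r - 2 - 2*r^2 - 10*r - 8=-2*r^2 - 12*r - 10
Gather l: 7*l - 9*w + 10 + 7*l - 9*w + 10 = 14*l - 18*w + 20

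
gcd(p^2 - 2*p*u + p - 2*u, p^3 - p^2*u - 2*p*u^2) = p - 2*u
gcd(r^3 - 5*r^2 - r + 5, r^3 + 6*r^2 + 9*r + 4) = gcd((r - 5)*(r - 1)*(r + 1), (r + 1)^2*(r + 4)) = r + 1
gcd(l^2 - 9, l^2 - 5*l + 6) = l - 3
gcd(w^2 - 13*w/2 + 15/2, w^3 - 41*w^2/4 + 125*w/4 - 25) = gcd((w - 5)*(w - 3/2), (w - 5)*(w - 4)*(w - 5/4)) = w - 5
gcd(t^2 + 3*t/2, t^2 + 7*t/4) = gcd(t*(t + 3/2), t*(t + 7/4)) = t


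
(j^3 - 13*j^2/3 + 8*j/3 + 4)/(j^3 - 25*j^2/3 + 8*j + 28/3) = (j - 3)/(j - 7)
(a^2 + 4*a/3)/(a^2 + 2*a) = (a + 4/3)/(a + 2)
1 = 1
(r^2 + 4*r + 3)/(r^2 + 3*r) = (r + 1)/r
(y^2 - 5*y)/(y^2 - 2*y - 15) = y/(y + 3)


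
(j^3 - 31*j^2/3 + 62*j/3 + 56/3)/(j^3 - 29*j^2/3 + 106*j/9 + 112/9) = 3*(j^2 - 11*j + 28)/(3*j^2 - 31*j + 56)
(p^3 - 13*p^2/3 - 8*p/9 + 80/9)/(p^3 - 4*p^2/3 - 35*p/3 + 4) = (9*p^2 - 3*p - 20)/(3*(3*p^2 + 8*p - 3))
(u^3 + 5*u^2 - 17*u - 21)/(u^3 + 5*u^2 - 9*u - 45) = (u^2 + 8*u + 7)/(u^2 + 8*u + 15)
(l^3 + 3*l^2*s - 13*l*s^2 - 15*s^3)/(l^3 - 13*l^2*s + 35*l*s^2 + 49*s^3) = (l^2 + 2*l*s - 15*s^2)/(l^2 - 14*l*s + 49*s^2)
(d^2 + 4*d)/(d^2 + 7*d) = (d + 4)/(d + 7)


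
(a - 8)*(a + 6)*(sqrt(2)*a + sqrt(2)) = sqrt(2)*a^3 - sqrt(2)*a^2 - 50*sqrt(2)*a - 48*sqrt(2)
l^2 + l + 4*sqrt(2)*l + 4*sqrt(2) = (l + 1)*(l + 4*sqrt(2))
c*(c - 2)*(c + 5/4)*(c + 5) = c^4 + 17*c^3/4 - 25*c^2/4 - 25*c/2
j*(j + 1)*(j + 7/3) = j^3 + 10*j^2/3 + 7*j/3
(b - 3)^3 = b^3 - 9*b^2 + 27*b - 27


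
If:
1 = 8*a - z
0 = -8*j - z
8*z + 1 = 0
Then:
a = 7/64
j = 1/64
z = -1/8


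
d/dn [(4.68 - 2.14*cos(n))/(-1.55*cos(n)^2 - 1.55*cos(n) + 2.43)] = (3.317*cos(n)^2 - 14.508*cos(n) - 2.0538)*sin(n)/(2.4025*cos(n)^4 + 4.805*cos(n)^3 - 5.1305*cos(n)^2 - 7.533*cos(n) + 5.9049)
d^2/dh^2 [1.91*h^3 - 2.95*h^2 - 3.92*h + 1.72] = 11.46*h - 5.9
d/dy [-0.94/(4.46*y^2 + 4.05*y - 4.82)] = (8.3848*y + 3.807)/(4.46*y^2 + 4.05*y - 4.82)^2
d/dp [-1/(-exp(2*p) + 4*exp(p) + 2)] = 2*(2 - exp(p))*exp(p)/(-exp(2*p) + 4*exp(p) + 2)^2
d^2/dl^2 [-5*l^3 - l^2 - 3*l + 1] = -30*l - 2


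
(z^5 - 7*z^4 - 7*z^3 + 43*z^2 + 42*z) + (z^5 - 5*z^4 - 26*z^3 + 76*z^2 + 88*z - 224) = 2*z^5 - 12*z^4 - 33*z^3 + 119*z^2 + 130*z - 224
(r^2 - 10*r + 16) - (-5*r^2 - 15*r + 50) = 6*r^2 + 5*r - 34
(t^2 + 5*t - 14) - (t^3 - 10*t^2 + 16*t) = -t^3 + 11*t^2 - 11*t - 14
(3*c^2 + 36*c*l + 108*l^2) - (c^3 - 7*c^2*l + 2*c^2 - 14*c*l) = -c^3 + 7*c^2*l + c^2 + 50*c*l + 108*l^2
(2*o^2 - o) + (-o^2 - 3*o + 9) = o^2 - 4*o + 9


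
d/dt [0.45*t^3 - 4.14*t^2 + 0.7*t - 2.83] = 1.35*t^2 - 8.28*t + 0.7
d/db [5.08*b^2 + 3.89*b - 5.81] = 10.16*b + 3.89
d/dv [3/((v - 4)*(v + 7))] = 3*(-2*v - 3)/(v^4 + 6*v^3 - 47*v^2 - 168*v + 784)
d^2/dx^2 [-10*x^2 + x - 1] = -20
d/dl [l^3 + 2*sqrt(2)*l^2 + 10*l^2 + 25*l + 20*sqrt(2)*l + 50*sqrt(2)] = 3*l^2 + 4*sqrt(2)*l + 20*l + 25 + 20*sqrt(2)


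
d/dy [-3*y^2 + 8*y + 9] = 8 - 6*y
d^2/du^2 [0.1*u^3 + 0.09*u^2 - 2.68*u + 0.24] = 0.6*u + 0.18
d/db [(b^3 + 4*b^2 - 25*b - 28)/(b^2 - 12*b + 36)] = (b^3 - 18*b^2 - 23*b + 206)/(b^3 - 18*b^2 + 108*b - 216)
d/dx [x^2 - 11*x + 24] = 2*x - 11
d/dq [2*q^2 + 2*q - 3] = 4*q + 2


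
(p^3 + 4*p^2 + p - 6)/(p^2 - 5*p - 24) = (p^2 + p - 2)/(p - 8)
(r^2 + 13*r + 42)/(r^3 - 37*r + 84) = (r + 6)/(r^2 - 7*r + 12)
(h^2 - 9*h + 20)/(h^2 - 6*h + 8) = (h - 5)/(h - 2)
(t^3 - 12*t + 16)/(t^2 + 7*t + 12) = (t^2 - 4*t + 4)/(t + 3)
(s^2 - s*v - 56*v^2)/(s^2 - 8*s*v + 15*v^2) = (s^2 - s*v - 56*v^2)/(s^2 - 8*s*v + 15*v^2)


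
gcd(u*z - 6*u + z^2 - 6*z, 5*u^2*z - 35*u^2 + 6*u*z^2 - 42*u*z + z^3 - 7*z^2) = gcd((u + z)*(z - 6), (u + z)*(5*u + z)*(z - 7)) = u + z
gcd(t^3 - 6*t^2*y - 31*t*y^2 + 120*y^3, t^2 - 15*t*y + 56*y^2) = -t + 8*y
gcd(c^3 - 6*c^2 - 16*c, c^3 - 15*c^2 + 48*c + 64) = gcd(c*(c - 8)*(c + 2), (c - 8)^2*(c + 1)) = c - 8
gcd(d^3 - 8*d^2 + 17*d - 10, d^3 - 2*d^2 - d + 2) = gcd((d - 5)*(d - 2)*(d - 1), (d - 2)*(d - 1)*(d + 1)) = d^2 - 3*d + 2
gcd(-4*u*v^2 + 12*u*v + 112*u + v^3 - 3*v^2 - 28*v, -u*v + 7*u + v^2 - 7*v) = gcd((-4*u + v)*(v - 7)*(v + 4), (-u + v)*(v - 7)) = v - 7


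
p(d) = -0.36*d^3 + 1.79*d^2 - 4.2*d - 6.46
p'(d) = -1.08*d^2 + 3.58*d - 4.2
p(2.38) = -11.17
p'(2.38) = -1.80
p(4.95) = -27.05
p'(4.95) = -12.94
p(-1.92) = 10.75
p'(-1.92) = -15.05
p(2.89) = -12.34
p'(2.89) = -2.87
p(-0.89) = -1.05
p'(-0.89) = -8.24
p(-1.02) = 0.07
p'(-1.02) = -8.98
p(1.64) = -10.12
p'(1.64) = -1.23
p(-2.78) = 26.78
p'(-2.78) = -22.50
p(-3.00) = 31.97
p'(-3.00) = -24.66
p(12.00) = -421.18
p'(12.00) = -116.76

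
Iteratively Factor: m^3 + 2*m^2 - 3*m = (m)*(m^2 + 2*m - 3) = m*(m - 1)*(m + 3)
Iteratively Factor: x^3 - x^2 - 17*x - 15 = (x + 3)*(x^2 - 4*x - 5) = (x - 5)*(x + 3)*(x + 1)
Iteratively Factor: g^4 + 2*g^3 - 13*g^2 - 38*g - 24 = (g + 3)*(g^3 - g^2 - 10*g - 8) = (g - 4)*(g + 3)*(g^2 + 3*g + 2) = (g - 4)*(g + 1)*(g + 3)*(g + 2)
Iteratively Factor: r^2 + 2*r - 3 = (r + 3)*(r - 1)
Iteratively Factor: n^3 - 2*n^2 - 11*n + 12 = (n - 4)*(n^2 + 2*n - 3) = (n - 4)*(n - 1)*(n + 3)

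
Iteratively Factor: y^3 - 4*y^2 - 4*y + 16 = (y - 2)*(y^2 - 2*y - 8) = (y - 4)*(y - 2)*(y + 2)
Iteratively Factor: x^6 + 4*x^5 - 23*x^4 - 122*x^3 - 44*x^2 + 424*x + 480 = (x + 2)*(x^5 + 2*x^4 - 27*x^3 - 68*x^2 + 92*x + 240) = (x + 2)*(x + 3)*(x^4 - x^3 - 24*x^2 + 4*x + 80) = (x - 5)*(x + 2)*(x + 3)*(x^3 + 4*x^2 - 4*x - 16) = (x - 5)*(x + 2)*(x + 3)*(x + 4)*(x^2 - 4) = (x - 5)*(x - 2)*(x + 2)*(x + 3)*(x + 4)*(x + 2)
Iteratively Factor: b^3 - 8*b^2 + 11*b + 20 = (b - 5)*(b^2 - 3*b - 4) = (b - 5)*(b + 1)*(b - 4)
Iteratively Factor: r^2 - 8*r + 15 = (r - 3)*(r - 5)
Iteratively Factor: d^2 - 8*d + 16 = (d - 4)*(d - 4)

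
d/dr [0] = 0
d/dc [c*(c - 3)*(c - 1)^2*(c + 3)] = 5*c^4 - 8*c^3 - 24*c^2 + 36*c - 9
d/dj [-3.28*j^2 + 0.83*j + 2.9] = 0.83 - 6.56*j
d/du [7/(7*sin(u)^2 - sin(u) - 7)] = 7*(1 - 14*sin(u))*cos(u)/(sin(u) + 7*cos(u)^2)^2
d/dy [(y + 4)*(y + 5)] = 2*y + 9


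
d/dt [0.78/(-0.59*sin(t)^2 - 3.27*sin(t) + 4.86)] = (0.9204*sin(t) + 2.5506)*cos(t)/(0.59*sin(t)^2 + 3.27*sin(t) - 4.86)^2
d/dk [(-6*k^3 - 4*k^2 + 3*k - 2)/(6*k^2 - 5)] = (-36*k^4 + 72*k^2 + 64*k - 15)/(36*k^4 - 60*k^2 + 25)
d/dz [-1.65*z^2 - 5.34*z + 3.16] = -3.3*z - 5.34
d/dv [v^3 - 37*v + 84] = 3*v^2 - 37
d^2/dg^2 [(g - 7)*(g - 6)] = 2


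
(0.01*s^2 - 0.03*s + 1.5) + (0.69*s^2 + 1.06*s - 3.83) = 0.7*s^2 + 1.03*s - 2.33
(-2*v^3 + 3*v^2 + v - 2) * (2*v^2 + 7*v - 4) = -4*v^5 - 8*v^4 + 31*v^3 - 9*v^2 - 18*v + 8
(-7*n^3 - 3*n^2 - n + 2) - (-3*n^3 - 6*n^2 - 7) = -4*n^3 + 3*n^2 - n + 9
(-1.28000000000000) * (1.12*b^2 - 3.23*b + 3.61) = -1.4336*b^2 + 4.1344*b - 4.6208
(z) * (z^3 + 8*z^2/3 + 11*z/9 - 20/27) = z^4 + 8*z^3/3 + 11*z^2/9 - 20*z/27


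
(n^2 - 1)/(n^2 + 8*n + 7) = (n - 1)/(n + 7)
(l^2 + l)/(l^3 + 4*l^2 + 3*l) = 1/(l + 3)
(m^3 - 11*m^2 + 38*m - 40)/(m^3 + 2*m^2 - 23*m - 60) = (m^2 - 6*m + 8)/(m^2 + 7*m + 12)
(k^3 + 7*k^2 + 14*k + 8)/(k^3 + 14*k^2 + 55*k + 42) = (k^2 + 6*k + 8)/(k^2 + 13*k + 42)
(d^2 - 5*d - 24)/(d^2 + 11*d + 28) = (d^2 - 5*d - 24)/(d^2 + 11*d + 28)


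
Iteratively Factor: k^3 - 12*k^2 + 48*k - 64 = (k - 4)*(k^2 - 8*k + 16) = (k - 4)^2*(k - 4)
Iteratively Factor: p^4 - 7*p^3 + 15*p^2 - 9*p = (p)*(p^3 - 7*p^2 + 15*p - 9) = p*(p - 3)*(p^2 - 4*p + 3) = p*(p - 3)*(p - 1)*(p - 3)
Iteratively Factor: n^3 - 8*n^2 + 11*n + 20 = (n + 1)*(n^2 - 9*n + 20) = (n - 4)*(n + 1)*(n - 5)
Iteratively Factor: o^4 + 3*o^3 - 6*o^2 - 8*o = (o)*(o^3 + 3*o^2 - 6*o - 8) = o*(o - 2)*(o^2 + 5*o + 4) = o*(o - 2)*(o + 1)*(o + 4)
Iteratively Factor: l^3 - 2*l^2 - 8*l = (l - 4)*(l^2 + 2*l) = l*(l - 4)*(l + 2)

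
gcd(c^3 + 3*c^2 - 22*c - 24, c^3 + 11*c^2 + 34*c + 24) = c^2 + 7*c + 6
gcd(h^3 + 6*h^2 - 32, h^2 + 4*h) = h + 4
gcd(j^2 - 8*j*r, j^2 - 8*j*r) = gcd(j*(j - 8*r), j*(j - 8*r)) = -j^2 + 8*j*r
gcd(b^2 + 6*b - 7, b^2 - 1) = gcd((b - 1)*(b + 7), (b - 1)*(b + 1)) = b - 1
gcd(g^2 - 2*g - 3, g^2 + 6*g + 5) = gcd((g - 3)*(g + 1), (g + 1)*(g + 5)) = g + 1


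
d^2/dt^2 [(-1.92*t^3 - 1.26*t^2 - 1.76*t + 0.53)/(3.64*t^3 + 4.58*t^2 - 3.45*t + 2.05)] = (-5.6843418860808e-14*t^7 + 30.6284159999996*t^6 - 284.583936*t^5 - 14.7944159999998*t^4 + 105.490008*t^3 + 336.823992*t^2 - 23.2413*t - 32.82119)/(48.228544*t^9 + 182.049504*t^8 + 91.928928*t^7 - 167.536888*t^6 + 117.92532*t^5 + 138.08181*t^4 - 189.524625*t^3 + 130.942725*t^2 - 43.495875*t + 8.615125)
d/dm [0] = 0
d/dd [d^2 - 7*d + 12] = 2*d - 7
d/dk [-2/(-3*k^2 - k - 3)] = 2*(-6*k - 1)/(3*k^2 + k + 3)^2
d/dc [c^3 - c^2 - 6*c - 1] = 3*c^2 - 2*c - 6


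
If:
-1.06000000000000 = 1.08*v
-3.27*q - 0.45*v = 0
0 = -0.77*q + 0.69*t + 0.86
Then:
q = 0.14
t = -1.10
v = -0.98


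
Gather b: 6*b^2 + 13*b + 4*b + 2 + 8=6*b^2 + 17*b + 10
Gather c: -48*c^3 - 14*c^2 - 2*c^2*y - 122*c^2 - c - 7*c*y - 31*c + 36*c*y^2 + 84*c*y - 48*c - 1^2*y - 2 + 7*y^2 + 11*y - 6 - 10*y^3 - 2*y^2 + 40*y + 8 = -48*c^3 + c^2*(-2*y - 136) + c*(36*y^2 + 77*y - 80) - 10*y^3 + 5*y^2 + 50*y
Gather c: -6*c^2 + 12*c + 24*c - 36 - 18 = -6*c^2 + 36*c - 54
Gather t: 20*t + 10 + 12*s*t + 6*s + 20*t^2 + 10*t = 6*s + 20*t^2 + t*(12*s + 30) + 10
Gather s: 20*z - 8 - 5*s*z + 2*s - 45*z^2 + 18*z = s*(2 - 5*z) - 45*z^2 + 38*z - 8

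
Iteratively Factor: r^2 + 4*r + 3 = (r + 3)*(r + 1)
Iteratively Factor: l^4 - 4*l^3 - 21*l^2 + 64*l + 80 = (l + 4)*(l^3 - 8*l^2 + 11*l + 20) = (l - 5)*(l + 4)*(l^2 - 3*l - 4) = (l - 5)*(l - 4)*(l + 4)*(l + 1)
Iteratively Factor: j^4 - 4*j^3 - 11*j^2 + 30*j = (j - 2)*(j^3 - 2*j^2 - 15*j) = (j - 5)*(j - 2)*(j^2 + 3*j) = (j - 5)*(j - 2)*(j + 3)*(j)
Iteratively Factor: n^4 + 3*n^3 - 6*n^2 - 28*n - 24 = (n + 2)*(n^3 + n^2 - 8*n - 12) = (n + 2)^2*(n^2 - n - 6) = (n + 2)^3*(n - 3)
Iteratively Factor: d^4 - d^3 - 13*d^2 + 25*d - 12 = (d + 4)*(d^3 - 5*d^2 + 7*d - 3) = (d - 1)*(d + 4)*(d^2 - 4*d + 3) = (d - 3)*(d - 1)*(d + 4)*(d - 1)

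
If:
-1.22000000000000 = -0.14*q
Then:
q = 8.71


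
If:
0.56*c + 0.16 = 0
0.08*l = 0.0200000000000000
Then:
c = -0.29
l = 0.25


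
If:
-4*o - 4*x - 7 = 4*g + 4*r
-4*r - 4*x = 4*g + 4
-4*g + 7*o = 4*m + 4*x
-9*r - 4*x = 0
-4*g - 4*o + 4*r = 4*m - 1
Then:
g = 21/16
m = 123/80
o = -3/4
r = 37/20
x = -333/80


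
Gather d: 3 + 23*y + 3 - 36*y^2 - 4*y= -36*y^2 + 19*y + 6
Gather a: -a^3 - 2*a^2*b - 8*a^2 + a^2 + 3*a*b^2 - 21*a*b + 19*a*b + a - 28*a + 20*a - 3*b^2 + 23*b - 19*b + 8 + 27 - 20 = -a^3 + a^2*(-2*b - 7) + a*(3*b^2 - 2*b - 7) - 3*b^2 + 4*b + 15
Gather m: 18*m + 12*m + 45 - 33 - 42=30*m - 30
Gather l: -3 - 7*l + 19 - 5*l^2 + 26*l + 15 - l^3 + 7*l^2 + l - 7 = -l^3 + 2*l^2 + 20*l + 24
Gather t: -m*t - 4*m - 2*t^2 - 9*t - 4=-4*m - 2*t^2 + t*(-m - 9) - 4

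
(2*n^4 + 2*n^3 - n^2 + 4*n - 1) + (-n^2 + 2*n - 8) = 2*n^4 + 2*n^3 - 2*n^2 + 6*n - 9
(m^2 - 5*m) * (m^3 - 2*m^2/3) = m^5 - 17*m^4/3 + 10*m^3/3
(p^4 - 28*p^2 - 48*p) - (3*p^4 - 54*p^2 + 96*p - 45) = -2*p^4 + 26*p^2 - 144*p + 45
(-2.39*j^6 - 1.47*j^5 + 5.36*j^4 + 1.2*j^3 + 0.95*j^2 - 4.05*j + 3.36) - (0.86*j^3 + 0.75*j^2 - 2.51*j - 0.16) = -2.39*j^6 - 1.47*j^5 + 5.36*j^4 + 0.34*j^3 + 0.2*j^2 - 1.54*j + 3.52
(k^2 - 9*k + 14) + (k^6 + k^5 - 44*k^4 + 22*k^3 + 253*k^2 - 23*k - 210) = k^6 + k^5 - 44*k^4 + 22*k^3 + 254*k^2 - 32*k - 196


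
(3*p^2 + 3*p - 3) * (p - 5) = 3*p^3 - 12*p^2 - 18*p + 15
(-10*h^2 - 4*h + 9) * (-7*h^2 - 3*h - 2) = 70*h^4 + 58*h^3 - 31*h^2 - 19*h - 18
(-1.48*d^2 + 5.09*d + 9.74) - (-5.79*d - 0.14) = -1.48*d^2 + 10.88*d + 9.88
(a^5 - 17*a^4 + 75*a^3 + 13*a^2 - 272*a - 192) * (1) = a^5 - 17*a^4 + 75*a^3 + 13*a^2 - 272*a - 192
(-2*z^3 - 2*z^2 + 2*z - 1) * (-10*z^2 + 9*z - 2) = 20*z^5 + 2*z^4 - 34*z^3 + 32*z^2 - 13*z + 2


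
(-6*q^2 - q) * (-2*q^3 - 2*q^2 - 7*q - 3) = 12*q^5 + 14*q^4 + 44*q^3 + 25*q^2 + 3*q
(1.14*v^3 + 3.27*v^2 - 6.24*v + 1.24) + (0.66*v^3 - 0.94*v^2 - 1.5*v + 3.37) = 1.8*v^3 + 2.33*v^2 - 7.74*v + 4.61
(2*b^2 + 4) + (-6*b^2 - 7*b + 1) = -4*b^2 - 7*b + 5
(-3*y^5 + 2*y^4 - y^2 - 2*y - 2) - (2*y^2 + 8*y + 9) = -3*y^5 + 2*y^4 - 3*y^2 - 10*y - 11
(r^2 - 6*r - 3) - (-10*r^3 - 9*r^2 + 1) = 10*r^3 + 10*r^2 - 6*r - 4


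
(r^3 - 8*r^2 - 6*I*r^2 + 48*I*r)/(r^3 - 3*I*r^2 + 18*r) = (r - 8)/(r + 3*I)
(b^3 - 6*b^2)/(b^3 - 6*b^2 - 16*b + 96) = b^2/(b^2 - 16)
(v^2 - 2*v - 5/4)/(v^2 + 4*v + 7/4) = (2*v - 5)/(2*v + 7)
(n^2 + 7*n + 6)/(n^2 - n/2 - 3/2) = 2*(n + 6)/(2*n - 3)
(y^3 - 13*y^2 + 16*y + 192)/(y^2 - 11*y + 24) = (y^2 - 5*y - 24)/(y - 3)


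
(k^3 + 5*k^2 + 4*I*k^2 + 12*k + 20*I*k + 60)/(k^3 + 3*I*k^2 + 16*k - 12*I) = (k + 5)/(k - I)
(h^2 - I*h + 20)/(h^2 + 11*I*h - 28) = (h - 5*I)/(h + 7*I)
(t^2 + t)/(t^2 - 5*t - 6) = t/(t - 6)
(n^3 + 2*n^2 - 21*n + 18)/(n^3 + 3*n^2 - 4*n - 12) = (n^3 + 2*n^2 - 21*n + 18)/(n^3 + 3*n^2 - 4*n - 12)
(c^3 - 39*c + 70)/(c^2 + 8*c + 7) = (c^2 - 7*c + 10)/(c + 1)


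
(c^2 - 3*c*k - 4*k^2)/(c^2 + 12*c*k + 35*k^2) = (c^2 - 3*c*k - 4*k^2)/(c^2 + 12*c*k + 35*k^2)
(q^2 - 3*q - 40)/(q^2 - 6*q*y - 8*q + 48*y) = (-q - 5)/(-q + 6*y)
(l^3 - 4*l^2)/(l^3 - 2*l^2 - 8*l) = l/(l + 2)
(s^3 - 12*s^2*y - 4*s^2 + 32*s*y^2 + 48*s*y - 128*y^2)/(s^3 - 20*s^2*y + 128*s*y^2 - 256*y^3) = (4 - s)/(-s + 8*y)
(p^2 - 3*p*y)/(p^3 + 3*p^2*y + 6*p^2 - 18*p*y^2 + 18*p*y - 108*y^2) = p/(p^2 + 6*p*y + 6*p + 36*y)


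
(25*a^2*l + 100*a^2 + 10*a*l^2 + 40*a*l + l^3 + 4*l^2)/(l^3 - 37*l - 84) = (25*a^2 + 10*a*l + l^2)/(l^2 - 4*l - 21)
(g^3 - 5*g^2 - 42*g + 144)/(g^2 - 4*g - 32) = (g^2 + 3*g - 18)/(g + 4)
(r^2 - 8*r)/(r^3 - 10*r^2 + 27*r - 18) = r*(r - 8)/(r^3 - 10*r^2 + 27*r - 18)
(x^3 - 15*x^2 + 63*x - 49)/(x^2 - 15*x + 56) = (x^2 - 8*x + 7)/(x - 8)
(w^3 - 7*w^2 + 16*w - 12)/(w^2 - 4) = (w^2 - 5*w + 6)/(w + 2)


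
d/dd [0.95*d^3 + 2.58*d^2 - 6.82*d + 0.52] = 2.85*d^2 + 5.16*d - 6.82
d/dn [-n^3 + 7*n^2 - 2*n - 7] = -3*n^2 + 14*n - 2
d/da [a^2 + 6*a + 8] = 2*a + 6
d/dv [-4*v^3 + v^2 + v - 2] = -12*v^2 + 2*v + 1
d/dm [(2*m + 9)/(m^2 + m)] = (-2*m^2 - 18*m - 9)/(m^2*(m^2 + 2*m + 1))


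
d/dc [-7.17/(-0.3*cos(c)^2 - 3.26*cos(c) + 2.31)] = (4.302*cos(c) + 23.3742)*sin(c)/(0.3*cos(c)^2 + 3.26*cos(c) - 2.31)^2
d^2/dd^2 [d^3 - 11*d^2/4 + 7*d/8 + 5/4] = 6*d - 11/2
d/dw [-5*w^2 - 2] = -10*w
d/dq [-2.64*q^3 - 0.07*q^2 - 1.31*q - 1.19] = -7.92*q^2 - 0.14*q - 1.31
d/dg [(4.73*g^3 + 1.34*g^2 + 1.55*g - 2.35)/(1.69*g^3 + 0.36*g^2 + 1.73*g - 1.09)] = (-3.5527136788005e-15*g^5 - 0.5618*g^4 + 11.1268*g^3 - 1.7924*g^2 - 1.2292*g + 2.376)/(2.8561*g^6 + 1.2168*g^5 + 5.977*g^4 - 2.4386*g^3 + 2.2081*g^2 - 3.7714*g + 1.1881)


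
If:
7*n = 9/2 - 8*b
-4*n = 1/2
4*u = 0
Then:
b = 43/64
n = -1/8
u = 0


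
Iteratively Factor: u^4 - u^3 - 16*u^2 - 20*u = (u)*(u^3 - u^2 - 16*u - 20) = u*(u - 5)*(u^2 + 4*u + 4) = u*(u - 5)*(u + 2)*(u + 2)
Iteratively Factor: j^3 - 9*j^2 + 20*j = (j)*(j^2 - 9*j + 20) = j*(j - 4)*(j - 5)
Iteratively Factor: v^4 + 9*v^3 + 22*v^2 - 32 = (v + 4)*(v^3 + 5*v^2 + 2*v - 8) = (v - 1)*(v + 4)*(v^2 + 6*v + 8) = (v - 1)*(v + 2)*(v + 4)*(v + 4)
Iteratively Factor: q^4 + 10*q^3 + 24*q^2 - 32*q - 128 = (q + 4)*(q^3 + 6*q^2 - 32) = (q - 2)*(q + 4)*(q^2 + 8*q + 16) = (q - 2)*(q + 4)^2*(q + 4)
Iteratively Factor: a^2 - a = (a - 1)*(a)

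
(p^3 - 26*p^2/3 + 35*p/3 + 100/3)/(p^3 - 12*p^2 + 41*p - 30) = (3*p^2 - 11*p - 20)/(3*(p^2 - 7*p + 6))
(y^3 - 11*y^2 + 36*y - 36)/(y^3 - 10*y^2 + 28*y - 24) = (y - 3)/(y - 2)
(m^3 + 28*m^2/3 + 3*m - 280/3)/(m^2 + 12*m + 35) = m - 8/3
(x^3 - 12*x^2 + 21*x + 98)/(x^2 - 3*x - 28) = (x^2 - 5*x - 14)/(x + 4)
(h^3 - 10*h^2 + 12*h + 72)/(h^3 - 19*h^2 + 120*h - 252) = (h + 2)/(h - 7)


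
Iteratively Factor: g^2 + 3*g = (g)*(g + 3)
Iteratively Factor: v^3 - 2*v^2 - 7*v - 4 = (v + 1)*(v^2 - 3*v - 4) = (v + 1)^2*(v - 4)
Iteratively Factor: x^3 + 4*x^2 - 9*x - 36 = (x + 4)*(x^2 - 9) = (x - 3)*(x + 4)*(x + 3)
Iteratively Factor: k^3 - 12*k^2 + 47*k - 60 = (k - 3)*(k^2 - 9*k + 20) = (k - 4)*(k - 3)*(k - 5)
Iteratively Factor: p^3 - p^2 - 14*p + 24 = (p - 2)*(p^2 + p - 12) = (p - 3)*(p - 2)*(p + 4)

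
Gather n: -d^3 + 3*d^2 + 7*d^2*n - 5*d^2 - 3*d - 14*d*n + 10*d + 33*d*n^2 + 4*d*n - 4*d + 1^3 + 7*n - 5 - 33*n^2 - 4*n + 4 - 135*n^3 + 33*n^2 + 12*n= -d^3 - 2*d^2 + 33*d*n^2 + 3*d - 135*n^3 + n*(7*d^2 - 10*d + 15)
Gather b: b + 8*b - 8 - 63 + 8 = 9*b - 63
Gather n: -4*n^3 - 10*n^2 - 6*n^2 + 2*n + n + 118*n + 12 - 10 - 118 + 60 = -4*n^3 - 16*n^2 + 121*n - 56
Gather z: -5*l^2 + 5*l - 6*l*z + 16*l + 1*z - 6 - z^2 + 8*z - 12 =-5*l^2 + 21*l - z^2 + z*(9 - 6*l) - 18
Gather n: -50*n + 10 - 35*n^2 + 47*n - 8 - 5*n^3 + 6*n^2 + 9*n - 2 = -5*n^3 - 29*n^2 + 6*n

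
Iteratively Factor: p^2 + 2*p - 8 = (p + 4)*(p - 2)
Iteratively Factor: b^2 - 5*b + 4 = (b - 1)*(b - 4)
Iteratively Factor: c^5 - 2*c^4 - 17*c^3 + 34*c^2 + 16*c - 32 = (c + 4)*(c^4 - 6*c^3 + 7*c^2 + 6*c - 8) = (c - 2)*(c + 4)*(c^3 - 4*c^2 - c + 4) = (c - 4)*(c - 2)*(c + 4)*(c^2 - 1) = (c - 4)*(c - 2)*(c - 1)*(c + 4)*(c + 1)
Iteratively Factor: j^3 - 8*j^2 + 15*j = (j - 5)*(j^2 - 3*j) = (j - 5)*(j - 3)*(j)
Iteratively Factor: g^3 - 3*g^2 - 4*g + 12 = (g + 2)*(g^2 - 5*g + 6) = (g - 3)*(g + 2)*(g - 2)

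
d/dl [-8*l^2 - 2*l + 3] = -16*l - 2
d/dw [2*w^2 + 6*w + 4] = 4*w + 6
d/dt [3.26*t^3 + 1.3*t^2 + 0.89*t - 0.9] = 9.78*t^2 + 2.6*t + 0.89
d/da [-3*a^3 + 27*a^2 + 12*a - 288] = -9*a^2 + 54*a + 12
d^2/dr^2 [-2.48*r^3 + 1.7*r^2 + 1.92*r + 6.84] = 3.4 - 14.88*r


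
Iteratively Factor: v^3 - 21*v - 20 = (v - 5)*(v^2 + 5*v + 4) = (v - 5)*(v + 1)*(v + 4)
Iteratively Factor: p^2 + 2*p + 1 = (p + 1)*(p + 1)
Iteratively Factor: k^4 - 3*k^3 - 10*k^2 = (k)*(k^3 - 3*k^2 - 10*k) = k^2*(k^2 - 3*k - 10) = k^2*(k + 2)*(k - 5)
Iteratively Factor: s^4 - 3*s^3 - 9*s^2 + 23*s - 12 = (s + 3)*(s^3 - 6*s^2 + 9*s - 4) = (s - 4)*(s + 3)*(s^2 - 2*s + 1) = (s - 4)*(s - 1)*(s + 3)*(s - 1)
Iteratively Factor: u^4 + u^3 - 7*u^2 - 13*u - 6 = (u + 2)*(u^3 - u^2 - 5*u - 3) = (u + 1)*(u + 2)*(u^2 - 2*u - 3) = (u + 1)^2*(u + 2)*(u - 3)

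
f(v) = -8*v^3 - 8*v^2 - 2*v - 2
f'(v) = -24*v^2 - 16*v - 2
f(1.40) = -42.43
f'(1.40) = -71.44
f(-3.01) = 149.71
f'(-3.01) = -171.28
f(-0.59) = -1.96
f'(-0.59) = -0.91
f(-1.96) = 31.42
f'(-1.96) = -62.84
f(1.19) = -29.19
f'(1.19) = -55.03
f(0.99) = -19.58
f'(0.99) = -41.36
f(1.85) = -83.73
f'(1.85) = -113.74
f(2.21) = -131.84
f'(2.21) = -154.58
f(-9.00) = 5200.00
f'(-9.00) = -1802.00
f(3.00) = -296.00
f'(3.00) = -266.00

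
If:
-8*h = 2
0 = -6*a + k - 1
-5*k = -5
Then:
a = 0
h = -1/4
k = 1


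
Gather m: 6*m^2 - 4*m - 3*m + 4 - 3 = 6*m^2 - 7*m + 1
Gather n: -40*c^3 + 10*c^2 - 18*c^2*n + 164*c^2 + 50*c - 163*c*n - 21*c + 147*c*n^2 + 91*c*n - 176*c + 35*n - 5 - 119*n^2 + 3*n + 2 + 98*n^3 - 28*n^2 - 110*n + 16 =-40*c^3 + 174*c^2 - 147*c + 98*n^3 + n^2*(147*c - 147) + n*(-18*c^2 - 72*c - 72) + 13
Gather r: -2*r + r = -r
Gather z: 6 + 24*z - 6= 24*z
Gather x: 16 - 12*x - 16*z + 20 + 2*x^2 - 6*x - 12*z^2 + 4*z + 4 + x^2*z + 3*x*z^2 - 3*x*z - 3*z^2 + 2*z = x^2*(z + 2) + x*(3*z^2 - 3*z - 18) - 15*z^2 - 10*z + 40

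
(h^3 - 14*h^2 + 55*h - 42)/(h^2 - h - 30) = (h^2 - 8*h + 7)/(h + 5)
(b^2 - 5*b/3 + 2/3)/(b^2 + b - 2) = (b - 2/3)/(b + 2)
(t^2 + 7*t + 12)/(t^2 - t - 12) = (t + 4)/(t - 4)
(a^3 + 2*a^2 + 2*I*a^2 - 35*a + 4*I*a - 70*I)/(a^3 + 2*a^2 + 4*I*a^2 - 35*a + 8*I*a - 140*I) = (a + 2*I)/(a + 4*I)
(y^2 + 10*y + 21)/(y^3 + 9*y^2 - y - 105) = (y + 3)/(y^2 + 2*y - 15)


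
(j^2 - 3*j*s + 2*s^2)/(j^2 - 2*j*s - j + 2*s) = (j - s)/(j - 1)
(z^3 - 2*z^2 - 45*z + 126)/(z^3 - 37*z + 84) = (z - 6)/(z - 4)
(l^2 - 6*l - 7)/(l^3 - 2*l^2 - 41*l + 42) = (l + 1)/(l^2 + 5*l - 6)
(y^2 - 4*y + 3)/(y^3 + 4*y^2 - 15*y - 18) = (y - 1)/(y^2 + 7*y + 6)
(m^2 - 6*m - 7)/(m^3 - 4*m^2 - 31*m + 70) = (m + 1)/(m^2 + 3*m - 10)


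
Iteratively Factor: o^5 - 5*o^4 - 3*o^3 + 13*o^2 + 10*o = (o + 1)*(o^4 - 6*o^3 + 3*o^2 + 10*o) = (o - 5)*(o + 1)*(o^3 - o^2 - 2*o) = (o - 5)*(o - 2)*(o + 1)*(o^2 + o) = (o - 5)*(o - 2)*(o + 1)^2*(o)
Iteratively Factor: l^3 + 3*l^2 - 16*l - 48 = (l - 4)*(l^2 + 7*l + 12) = (l - 4)*(l + 4)*(l + 3)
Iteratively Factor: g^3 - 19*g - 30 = (g + 2)*(g^2 - 2*g - 15) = (g - 5)*(g + 2)*(g + 3)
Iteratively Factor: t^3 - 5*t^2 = (t)*(t^2 - 5*t) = t^2*(t - 5)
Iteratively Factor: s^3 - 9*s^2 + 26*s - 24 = (s - 4)*(s^2 - 5*s + 6) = (s - 4)*(s - 3)*(s - 2)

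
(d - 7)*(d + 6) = d^2 - d - 42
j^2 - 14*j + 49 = (j - 7)^2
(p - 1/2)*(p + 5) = p^2 + 9*p/2 - 5/2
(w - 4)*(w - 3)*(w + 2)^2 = w^4 - 3*w^3 - 12*w^2 + 20*w + 48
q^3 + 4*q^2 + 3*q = q*(q + 1)*(q + 3)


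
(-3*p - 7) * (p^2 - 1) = -3*p^3 - 7*p^2 + 3*p + 7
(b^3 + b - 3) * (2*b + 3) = 2*b^4 + 3*b^3 + 2*b^2 - 3*b - 9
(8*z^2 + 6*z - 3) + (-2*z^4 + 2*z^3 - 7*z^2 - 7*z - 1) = -2*z^4 + 2*z^3 + z^2 - z - 4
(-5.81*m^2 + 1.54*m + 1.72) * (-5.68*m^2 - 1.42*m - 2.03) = 33.0008*m^4 - 0.497*m^3 - 0.162100000000001*m^2 - 5.5686*m - 3.4916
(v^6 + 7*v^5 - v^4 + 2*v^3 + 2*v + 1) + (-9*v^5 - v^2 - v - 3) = v^6 - 2*v^5 - v^4 + 2*v^3 - v^2 + v - 2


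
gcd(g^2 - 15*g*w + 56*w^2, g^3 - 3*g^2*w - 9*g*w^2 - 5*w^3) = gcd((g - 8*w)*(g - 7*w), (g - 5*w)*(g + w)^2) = 1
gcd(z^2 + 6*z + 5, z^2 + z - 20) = z + 5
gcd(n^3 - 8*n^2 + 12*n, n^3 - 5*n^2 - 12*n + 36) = n^2 - 8*n + 12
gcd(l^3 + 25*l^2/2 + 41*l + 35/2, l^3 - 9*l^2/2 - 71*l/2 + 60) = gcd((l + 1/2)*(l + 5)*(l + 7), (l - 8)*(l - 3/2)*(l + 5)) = l + 5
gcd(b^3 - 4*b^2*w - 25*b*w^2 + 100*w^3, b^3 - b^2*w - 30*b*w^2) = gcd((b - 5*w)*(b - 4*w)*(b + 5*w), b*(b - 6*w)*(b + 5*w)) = b + 5*w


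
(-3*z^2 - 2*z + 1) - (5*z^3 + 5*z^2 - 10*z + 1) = -5*z^3 - 8*z^2 + 8*z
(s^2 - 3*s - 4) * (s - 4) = s^3 - 7*s^2 + 8*s + 16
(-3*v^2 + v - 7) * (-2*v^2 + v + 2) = 6*v^4 - 5*v^3 + 9*v^2 - 5*v - 14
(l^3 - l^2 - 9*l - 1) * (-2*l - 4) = -2*l^4 - 2*l^3 + 22*l^2 + 38*l + 4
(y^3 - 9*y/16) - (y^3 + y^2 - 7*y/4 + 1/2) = -y^2 + 19*y/16 - 1/2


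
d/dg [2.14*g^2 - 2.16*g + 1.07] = 4.28*g - 2.16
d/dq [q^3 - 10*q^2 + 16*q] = 3*q^2 - 20*q + 16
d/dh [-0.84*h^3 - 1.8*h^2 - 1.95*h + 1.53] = -2.52*h^2 - 3.6*h - 1.95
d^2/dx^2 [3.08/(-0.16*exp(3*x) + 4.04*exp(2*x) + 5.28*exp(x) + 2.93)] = (3.08*(-0.96*exp(2*x) + 16.16*exp(x) + 10.56)*(-0.48*exp(2*x) + 8.08*exp(x) + 5.28)*exp(x) + (4.4352*exp(2*x) - 49.7728*exp(x) - 16.2624)*(-0.16*exp(3*x) + 4.04*exp(2*x) + 5.28*exp(x) + 2.93))*exp(x)/(-0.16*exp(3*x) + 4.04*exp(2*x) + 5.28*exp(x) + 2.93)^3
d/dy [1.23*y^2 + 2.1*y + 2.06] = 2.46*y + 2.1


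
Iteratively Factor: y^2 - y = (y - 1)*(y)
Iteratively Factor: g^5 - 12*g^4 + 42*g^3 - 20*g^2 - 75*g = (g + 1)*(g^4 - 13*g^3 + 55*g^2 - 75*g) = g*(g + 1)*(g^3 - 13*g^2 + 55*g - 75) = g*(g - 3)*(g + 1)*(g^2 - 10*g + 25) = g*(g - 5)*(g - 3)*(g + 1)*(g - 5)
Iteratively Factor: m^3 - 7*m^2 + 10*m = (m)*(m^2 - 7*m + 10) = m*(m - 2)*(m - 5)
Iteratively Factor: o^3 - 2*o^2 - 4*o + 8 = (o + 2)*(o^2 - 4*o + 4) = (o - 2)*(o + 2)*(o - 2)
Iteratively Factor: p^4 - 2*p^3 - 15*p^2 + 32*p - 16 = (p - 1)*(p^3 - p^2 - 16*p + 16) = (p - 1)^2*(p^2 - 16) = (p - 1)^2*(p + 4)*(p - 4)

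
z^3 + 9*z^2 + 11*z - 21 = (z - 1)*(z + 3)*(z + 7)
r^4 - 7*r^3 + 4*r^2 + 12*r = r*(r - 6)*(r - 2)*(r + 1)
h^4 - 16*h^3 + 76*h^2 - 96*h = h*(h - 8)*(h - 6)*(h - 2)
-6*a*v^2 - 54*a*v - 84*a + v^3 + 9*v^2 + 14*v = (-6*a + v)*(v + 2)*(v + 7)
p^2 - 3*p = p*(p - 3)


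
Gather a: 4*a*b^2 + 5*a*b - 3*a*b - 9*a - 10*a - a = a*(4*b^2 + 2*b - 20)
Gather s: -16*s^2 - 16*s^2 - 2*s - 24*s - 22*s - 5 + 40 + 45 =-32*s^2 - 48*s + 80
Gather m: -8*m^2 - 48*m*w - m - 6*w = -8*m^2 + m*(-48*w - 1) - 6*w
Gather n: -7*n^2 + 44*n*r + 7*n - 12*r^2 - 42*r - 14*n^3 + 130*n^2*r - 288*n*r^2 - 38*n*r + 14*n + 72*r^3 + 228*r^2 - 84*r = -14*n^3 + n^2*(130*r - 7) + n*(-288*r^2 + 6*r + 21) + 72*r^3 + 216*r^2 - 126*r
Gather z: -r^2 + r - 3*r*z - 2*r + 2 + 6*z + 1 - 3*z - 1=-r^2 - r + z*(3 - 3*r) + 2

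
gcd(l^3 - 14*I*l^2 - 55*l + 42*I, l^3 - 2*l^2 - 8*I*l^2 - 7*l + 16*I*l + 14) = l^2 - 8*I*l - 7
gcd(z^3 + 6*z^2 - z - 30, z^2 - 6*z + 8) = z - 2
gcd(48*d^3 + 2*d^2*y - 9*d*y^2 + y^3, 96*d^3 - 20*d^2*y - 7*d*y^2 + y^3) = 24*d^2 - 11*d*y + y^2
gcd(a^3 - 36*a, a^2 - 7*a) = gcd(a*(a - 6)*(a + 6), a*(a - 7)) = a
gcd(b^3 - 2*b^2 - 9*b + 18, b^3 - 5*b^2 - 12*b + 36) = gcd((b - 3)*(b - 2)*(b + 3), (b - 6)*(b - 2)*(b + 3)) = b^2 + b - 6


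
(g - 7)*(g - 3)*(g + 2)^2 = g^4 - 6*g^3 - 15*g^2 + 44*g + 84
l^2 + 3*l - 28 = (l - 4)*(l + 7)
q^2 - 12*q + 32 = (q - 8)*(q - 4)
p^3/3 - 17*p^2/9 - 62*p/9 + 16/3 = (p/3 + 1)*(p - 8)*(p - 2/3)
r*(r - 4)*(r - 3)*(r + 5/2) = r^4 - 9*r^3/2 - 11*r^2/2 + 30*r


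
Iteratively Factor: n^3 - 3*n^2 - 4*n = (n - 4)*(n^2 + n) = (n - 4)*(n + 1)*(n)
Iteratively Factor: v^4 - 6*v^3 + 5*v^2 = (v - 5)*(v^3 - v^2) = v*(v - 5)*(v^2 - v) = v^2*(v - 5)*(v - 1)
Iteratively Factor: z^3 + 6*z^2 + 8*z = (z + 4)*(z^2 + 2*z) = z*(z + 4)*(z + 2)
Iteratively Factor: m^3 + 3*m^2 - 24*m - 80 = (m + 4)*(m^2 - m - 20) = (m + 4)^2*(m - 5)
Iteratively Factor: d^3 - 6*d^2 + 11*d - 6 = (d - 2)*(d^2 - 4*d + 3) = (d - 2)*(d - 1)*(d - 3)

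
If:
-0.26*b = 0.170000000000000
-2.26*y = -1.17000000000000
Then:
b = -0.65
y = 0.52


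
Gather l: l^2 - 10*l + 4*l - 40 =l^2 - 6*l - 40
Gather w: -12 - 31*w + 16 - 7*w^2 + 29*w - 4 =-7*w^2 - 2*w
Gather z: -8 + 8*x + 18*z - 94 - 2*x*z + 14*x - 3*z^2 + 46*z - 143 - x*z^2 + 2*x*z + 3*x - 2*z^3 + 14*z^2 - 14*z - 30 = 25*x - 2*z^3 + z^2*(11 - x) + 50*z - 275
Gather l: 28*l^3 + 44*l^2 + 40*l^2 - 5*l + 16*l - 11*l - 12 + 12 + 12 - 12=28*l^3 + 84*l^2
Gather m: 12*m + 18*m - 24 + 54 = 30*m + 30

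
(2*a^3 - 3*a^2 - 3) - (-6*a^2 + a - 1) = 2*a^3 + 3*a^2 - a - 2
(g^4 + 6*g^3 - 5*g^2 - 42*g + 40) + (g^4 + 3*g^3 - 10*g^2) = 2*g^4 + 9*g^3 - 15*g^2 - 42*g + 40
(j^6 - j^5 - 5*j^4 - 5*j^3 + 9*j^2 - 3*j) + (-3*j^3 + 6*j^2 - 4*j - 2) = j^6 - j^5 - 5*j^4 - 8*j^3 + 15*j^2 - 7*j - 2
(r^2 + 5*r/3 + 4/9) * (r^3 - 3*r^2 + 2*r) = r^5 - 4*r^4/3 - 23*r^3/9 + 2*r^2 + 8*r/9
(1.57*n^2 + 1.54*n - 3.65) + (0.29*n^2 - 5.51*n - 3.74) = 1.86*n^2 - 3.97*n - 7.39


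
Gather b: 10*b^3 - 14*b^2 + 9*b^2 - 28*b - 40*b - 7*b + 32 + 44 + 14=10*b^3 - 5*b^2 - 75*b + 90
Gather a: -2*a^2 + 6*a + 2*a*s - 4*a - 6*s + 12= -2*a^2 + a*(2*s + 2) - 6*s + 12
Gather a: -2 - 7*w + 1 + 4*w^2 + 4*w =4*w^2 - 3*w - 1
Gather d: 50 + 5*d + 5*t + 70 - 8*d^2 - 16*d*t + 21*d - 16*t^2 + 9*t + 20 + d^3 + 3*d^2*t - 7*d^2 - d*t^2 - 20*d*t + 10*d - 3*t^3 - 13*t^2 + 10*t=d^3 + d^2*(3*t - 15) + d*(-t^2 - 36*t + 36) - 3*t^3 - 29*t^2 + 24*t + 140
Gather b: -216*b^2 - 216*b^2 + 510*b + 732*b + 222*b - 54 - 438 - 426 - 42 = -432*b^2 + 1464*b - 960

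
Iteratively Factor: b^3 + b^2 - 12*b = (b)*(b^2 + b - 12) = b*(b - 3)*(b + 4)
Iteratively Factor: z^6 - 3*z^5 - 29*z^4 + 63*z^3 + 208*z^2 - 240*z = (z + 3)*(z^5 - 6*z^4 - 11*z^3 + 96*z^2 - 80*z) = (z - 1)*(z + 3)*(z^4 - 5*z^3 - 16*z^2 + 80*z) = (z - 1)*(z + 3)*(z + 4)*(z^3 - 9*z^2 + 20*z) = (z - 4)*(z - 1)*(z + 3)*(z + 4)*(z^2 - 5*z) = z*(z - 4)*(z - 1)*(z + 3)*(z + 4)*(z - 5)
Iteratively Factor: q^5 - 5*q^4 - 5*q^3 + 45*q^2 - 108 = (q - 3)*(q^4 - 2*q^3 - 11*q^2 + 12*q + 36) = (q - 3)*(q + 2)*(q^3 - 4*q^2 - 3*q + 18) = (q - 3)^2*(q + 2)*(q^2 - q - 6) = (q - 3)^3*(q + 2)*(q + 2)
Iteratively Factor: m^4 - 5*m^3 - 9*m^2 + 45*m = (m - 3)*(m^3 - 2*m^2 - 15*m) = (m - 5)*(m - 3)*(m^2 + 3*m) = (m - 5)*(m - 3)*(m + 3)*(m)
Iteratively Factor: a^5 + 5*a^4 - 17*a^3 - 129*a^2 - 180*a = (a + 4)*(a^4 + a^3 - 21*a^2 - 45*a) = (a + 3)*(a + 4)*(a^3 - 2*a^2 - 15*a) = (a - 5)*(a + 3)*(a + 4)*(a^2 + 3*a) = a*(a - 5)*(a + 3)*(a + 4)*(a + 3)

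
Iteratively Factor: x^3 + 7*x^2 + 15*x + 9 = (x + 3)*(x^2 + 4*x + 3) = (x + 3)^2*(x + 1)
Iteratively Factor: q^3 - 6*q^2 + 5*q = (q - 5)*(q^2 - q) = (q - 5)*(q - 1)*(q)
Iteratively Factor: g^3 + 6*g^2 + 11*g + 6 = (g + 2)*(g^2 + 4*g + 3) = (g + 1)*(g + 2)*(g + 3)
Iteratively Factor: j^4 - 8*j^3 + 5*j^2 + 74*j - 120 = (j - 5)*(j^3 - 3*j^2 - 10*j + 24) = (j - 5)*(j - 2)*(j^2 - j - 12) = (j - 5)*(j - 2)*(j + 3)*(j - 4)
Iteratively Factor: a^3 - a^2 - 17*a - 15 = (a + 1)*(a^2 - 2*a - 15) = (a - 5)*(a + 1)*(a + 3)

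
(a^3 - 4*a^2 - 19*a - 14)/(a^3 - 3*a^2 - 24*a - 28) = (a + 1)/(a + 2)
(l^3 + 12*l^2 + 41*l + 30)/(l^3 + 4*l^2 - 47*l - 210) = (l + 1)/(l - 7)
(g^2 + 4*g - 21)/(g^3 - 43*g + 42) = (g - 3)/(g^2 - 7*g + 6)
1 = 1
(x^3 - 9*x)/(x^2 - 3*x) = x + 3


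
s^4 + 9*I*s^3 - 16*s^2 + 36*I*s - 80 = (s - 2*I)*(s + 2*I)*(s + 4*I)*(s + 5*I)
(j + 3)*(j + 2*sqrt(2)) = j^2 + 2*sqrt(2)*j + 3*j + 6*sqrt(2)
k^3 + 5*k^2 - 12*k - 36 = (k - 3)*(k + 2)*(k + 6)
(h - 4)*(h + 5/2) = h^2 - 3*h/2 - 10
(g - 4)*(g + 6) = g^2 + 2*g - 24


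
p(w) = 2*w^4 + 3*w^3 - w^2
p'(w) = 8*w^3 + 9*w^2 - 2*w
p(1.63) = 24.45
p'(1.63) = 55.30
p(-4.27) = 413.08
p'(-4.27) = -450.20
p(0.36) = 0.04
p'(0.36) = 0.82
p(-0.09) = -0.01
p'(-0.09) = 0.25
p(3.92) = 637.59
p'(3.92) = 612.35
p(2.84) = 190.76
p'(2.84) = 250.16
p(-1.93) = 2.46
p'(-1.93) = -20.13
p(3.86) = 601.63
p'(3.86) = 586.48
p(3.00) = 234.00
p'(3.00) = 291.00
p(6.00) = 3204.00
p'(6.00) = 2040.00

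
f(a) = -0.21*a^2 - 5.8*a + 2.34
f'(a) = -0.42*a - 5.8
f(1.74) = -8.39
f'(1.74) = -6.53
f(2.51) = -13.54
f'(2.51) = -6.85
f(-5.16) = 26.68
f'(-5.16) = -3.63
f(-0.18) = 3.38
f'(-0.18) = -5.72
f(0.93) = -3.24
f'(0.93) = -6.19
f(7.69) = -54.68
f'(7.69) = -9.03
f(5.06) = -32.38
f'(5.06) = -7.93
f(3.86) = -23.18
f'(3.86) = -7.42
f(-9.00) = 37.53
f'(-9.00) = -2.02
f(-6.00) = 29.58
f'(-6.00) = -3.28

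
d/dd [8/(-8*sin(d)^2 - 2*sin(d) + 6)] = 4*(8*sin(d) + 1)*cos(d)/(4*sin(d)^2 + sin(d) - 3)^2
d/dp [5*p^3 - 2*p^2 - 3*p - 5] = 15*p^2 - 4*p - 3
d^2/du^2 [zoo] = 0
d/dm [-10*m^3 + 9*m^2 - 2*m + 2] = -30*m^2 + 18*m - 2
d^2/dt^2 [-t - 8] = 0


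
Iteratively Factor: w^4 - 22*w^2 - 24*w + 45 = (w - 1)*(w^3 + w^2 - 21*w - 45) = (w - 1)*(w + 3)*(w^2 - 2*w - 15) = (w - 1)*(w + 3)^2*(w - 5)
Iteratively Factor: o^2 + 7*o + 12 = (o + 3)*(o + 4)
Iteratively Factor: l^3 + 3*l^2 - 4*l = (l - 1)*(l^2 + 4*l) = (l - 1)*(l + 4)*(l)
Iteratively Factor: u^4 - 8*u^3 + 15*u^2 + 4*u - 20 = (u + 1)*(u^3 - 9*u^2 + 24*u - 20) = (u - 2)*(u + 1)*(u^2 - 7*u + 10) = (u - 5)*(u - 2)*(u + 1)*(u - 2)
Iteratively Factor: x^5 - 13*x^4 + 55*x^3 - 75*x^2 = (x)*(x^4 - 13*x^3 + 55*x^2 - 75*x) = x*(x - 5)*(x^3 - 8*x^2 + 15*x) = x^2*(x - 5)*(x^2 - 8*x + 15) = x^2*(x - 5)*(x - 3)*(x - 5)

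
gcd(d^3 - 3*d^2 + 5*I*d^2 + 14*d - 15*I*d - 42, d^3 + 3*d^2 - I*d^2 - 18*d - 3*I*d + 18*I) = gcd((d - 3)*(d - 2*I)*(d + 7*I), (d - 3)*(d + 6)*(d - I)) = d - 3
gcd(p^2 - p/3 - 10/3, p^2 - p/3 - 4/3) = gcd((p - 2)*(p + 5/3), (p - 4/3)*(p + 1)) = 1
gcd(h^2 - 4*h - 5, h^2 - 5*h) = h - 5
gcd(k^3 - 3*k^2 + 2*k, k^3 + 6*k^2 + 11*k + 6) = 1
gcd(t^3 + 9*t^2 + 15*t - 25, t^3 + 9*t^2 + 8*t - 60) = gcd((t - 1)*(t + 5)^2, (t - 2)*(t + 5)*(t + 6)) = t + 5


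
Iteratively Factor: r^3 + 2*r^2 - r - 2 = (r + 2)*(r^2 - 1) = (r - 1)*(r + 2)*(r + 1)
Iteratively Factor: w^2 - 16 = (w - 4)*(w + 4)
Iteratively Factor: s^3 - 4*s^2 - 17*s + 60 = (s - 3)*(s^2 - s - 20) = (s - 3)*(s + 4)*(s - 5)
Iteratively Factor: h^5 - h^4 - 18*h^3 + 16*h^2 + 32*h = (h + 1)*(h^4 - 2*h^3 - 16*h^2 + 32*h) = (h - 2)*(h + 1)*(h^3 - 16*h) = (h - 4)*(h - 2)*(h + 1)*(h^2 + 4*h) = (h - 4)*(h - 2)*(h + 1)*(h + 4)*(h)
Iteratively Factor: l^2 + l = (l)*(l + 1)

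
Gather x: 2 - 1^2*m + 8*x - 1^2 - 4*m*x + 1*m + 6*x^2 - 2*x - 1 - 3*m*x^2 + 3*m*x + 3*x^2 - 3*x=x^2*(9 - 3*m) + x*(3 - m)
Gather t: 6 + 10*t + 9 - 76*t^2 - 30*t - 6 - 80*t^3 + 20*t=-80*t^3 - 76*t^2 + 9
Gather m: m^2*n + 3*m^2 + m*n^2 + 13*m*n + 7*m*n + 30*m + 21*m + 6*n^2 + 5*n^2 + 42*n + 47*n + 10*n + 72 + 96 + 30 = m^2*(n + 3) + m*(n^2 + 20*n + 51) + 11*n^2 + 99*n + 198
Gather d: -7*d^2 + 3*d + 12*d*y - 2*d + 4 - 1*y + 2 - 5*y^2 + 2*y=-7*d^2 + d*(12*y + 1) - 5*y^2 + y + 6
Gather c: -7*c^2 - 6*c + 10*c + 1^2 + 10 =-7*c^2 + 4*c + 11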